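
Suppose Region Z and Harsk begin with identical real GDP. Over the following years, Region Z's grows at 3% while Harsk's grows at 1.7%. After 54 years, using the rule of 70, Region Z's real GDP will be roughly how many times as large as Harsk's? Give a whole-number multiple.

around 2 times

Rate gap = 3% − 1.7% = 1.3 points.
The ratio doubles every 70/1.3 ≈ 53.85 years.
54/53.85 ≈ 1.00 doublings → ratio ≈ 2^1.00 ≈ 2.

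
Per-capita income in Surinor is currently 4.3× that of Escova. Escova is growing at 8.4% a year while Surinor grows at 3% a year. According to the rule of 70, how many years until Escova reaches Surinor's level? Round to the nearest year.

What matters is the difference: 5.4 pp.
Rule of 70 on the gap: the ratio halves every 70/5.4 ≈ 12.96 years.
A 4.3× gap takes log₂(4.3) ≈ 2.10 halvings to close: 2.10 × 12.96 ≈ 27 years.

27 years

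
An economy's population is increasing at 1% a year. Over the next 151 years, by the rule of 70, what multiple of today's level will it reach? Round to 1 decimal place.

approximately 4.5 times

Doubling time ≈ 70/1 = 70.00 years.
151 years / 70.00 ≈ 2.16 doublings → factor 2^2.16 ≈ 4.5.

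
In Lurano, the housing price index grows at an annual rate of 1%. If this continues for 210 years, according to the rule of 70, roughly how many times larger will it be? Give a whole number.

approximately 8 times

Doubling time ≈ 70/1 = 70.00 years.
210/70.00 ≈ 3 doublings, so about 2^3 = 8×.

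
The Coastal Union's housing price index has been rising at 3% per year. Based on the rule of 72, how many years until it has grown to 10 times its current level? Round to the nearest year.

At 3% it doubles every 72/3 ≈ 24.00 years.
10× is log₂ 10 ≈ 3.32 doublings, so ≈ 3.32 × 24.00 = 80 years.

80 years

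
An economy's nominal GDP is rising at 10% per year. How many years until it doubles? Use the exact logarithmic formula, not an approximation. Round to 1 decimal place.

t = ln(2) / ln(1 + 0.1) = 0.6931 / 0.095310 ≈ 7.27.

7.3 years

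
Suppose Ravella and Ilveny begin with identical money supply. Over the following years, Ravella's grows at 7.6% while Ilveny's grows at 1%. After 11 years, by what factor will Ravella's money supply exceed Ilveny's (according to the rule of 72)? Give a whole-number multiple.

approximately 2 times

Rate gap = 7.6% − 1% = 6.6 points.
The ratio doubles every 72/6.6 ≈ 10.91 years.
11/10.91 ≈ 1.01 doublings → ratio ≈ 2^1.01 ≈ 2.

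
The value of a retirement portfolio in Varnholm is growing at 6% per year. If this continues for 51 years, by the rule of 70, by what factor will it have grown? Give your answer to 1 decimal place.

≈ 20.7 times

Doubles every ≈ 11.67 years (70/6).
51 years is 4.37 doublings; 2^4.37 ≈ 20.7×.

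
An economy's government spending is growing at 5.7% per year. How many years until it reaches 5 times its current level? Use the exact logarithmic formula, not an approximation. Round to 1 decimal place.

29.0 years

t = ln(5) / ln(1 + 0.057) = 1.6094 / 0.055435 ≈ 29.03.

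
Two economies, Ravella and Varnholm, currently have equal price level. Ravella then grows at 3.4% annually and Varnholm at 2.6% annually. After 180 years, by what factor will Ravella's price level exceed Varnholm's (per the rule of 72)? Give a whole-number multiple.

Rate gap = 3.4% − 2.6% = 0.8 points.
The ratio doubles every 72/0.8 ≈ 90.00 years.
180/90.00 ≈ 2.00 doublings → ratio ≈ 2^2.00 ≈ 4.

around 4 times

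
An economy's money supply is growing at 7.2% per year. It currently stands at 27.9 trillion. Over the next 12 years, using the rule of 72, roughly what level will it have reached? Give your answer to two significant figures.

It doubles every 72/7.2 ≈ 10.00 years, so 12 years is 1.20 doublings.
2^1.20 ≈ 2.30; 27.9 × 2.30 ≈ 64 trillion.

64 trillion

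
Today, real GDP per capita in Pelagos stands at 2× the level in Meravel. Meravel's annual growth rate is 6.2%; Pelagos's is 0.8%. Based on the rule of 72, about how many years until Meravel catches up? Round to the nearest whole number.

13 years

What matters is the difference: 5.4 pp.
Rule of 72 on the gap: the ratio halves every 72/5.4 ≈ 13.33 years.
A 2× gap closes after 1 halving: 1 × 13.33 ≈ 13 years.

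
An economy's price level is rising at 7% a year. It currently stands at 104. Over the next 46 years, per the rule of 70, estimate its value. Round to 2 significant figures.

Doubling time ≈ 70/7 = 10.00 years.
46 years is 46/10.00 ≈ 4.60 doublings, a factor of 2^4.60 ≈ 24.25.
104 × 24.25 ≈ 2500.

2500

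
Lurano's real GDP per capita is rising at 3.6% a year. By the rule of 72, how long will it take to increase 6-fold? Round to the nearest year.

At 3.6% it doubles every 72/3.6 ≈ 20.00 years.
Reaching 6× takes log₂(6) ≈ 2.58 doublings.
2.58 × 20.00 ≈ 52 years.

approximately 52 years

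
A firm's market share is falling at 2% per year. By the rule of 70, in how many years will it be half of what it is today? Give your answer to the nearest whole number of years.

The rule works in reverse for decay: 70/2 ≈ 35.00 years to halve.

roughly 35 years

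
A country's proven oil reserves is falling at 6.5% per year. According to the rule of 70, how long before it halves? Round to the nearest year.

The rule works in reverse for decay: 70/6.5 ≈ 10.77 years to halve.

11 years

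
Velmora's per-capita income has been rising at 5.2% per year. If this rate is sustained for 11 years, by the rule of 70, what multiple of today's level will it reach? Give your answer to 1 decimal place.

Doubles every ≈ 13.46 years (70/5.2).
11 years is 0.82 doublings; 2^0.82 ≈ 1.8×.

roughly 1.8 times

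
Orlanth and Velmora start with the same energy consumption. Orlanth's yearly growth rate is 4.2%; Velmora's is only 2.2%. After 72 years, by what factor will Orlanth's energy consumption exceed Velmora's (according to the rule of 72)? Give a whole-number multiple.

approximately 4 times

Only the 2-point difference matters.
72/2 ≈ 36.00 years per doubling of the ratio; 72 years gives 2.00 doublings, so ≈ 4×.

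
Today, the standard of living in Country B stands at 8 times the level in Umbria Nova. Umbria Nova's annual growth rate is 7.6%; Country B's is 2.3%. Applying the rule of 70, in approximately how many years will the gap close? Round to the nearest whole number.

The growth-rate gap is 7.6% − 2.3% = 5.3 percentage points.
So the ratio between them halves every 70/5.3 ≈ 13.21 years.
An 8 times gap closes after 3 halvings: 3 × 13.21 ≈ 40 years.

around 40 years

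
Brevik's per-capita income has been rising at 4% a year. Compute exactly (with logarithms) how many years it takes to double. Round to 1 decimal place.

17.7 years

t = ln(2) / ln(1 + 0.04) = 0.6931 / 0.039221 ≈ 17.67.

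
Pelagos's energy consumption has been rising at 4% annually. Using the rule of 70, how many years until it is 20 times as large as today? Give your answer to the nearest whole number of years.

approximately 76 years

One doubling takes 70/4 = 17.50 years.
Reaching 20× takes log₂(20) ≈ 4.32 doublings.
4.32 × 17.50 ≈ 76 years.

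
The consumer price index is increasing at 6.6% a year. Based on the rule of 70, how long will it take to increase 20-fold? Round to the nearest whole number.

At 6.6% it doubles every 70/6.6 ≈ 10.61 years.
20× is log₂ 20 ≈ 4.32 doublings, so ≈ 4.32 × 10.61 = 46 years.

around 46 years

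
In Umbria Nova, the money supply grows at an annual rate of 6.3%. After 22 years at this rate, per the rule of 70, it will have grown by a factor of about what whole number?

approximately 4 times

Doubling time ≈ 70/6.3 = 11.11 years.
22/11.11 ≈ 2 doublings, so about 2^2 = 4×.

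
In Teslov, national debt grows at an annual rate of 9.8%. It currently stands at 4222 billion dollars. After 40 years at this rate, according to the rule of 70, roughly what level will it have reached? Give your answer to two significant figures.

around 200000 billion dollars

Doubling time ≈ 70/9.8 = 7.14 years.
40 years is 40/7.14 ≈ 5.60 doublings, a factor of 2^5.60 ≈ 48.50.
4222 × 48.50 ≈ 200000 billion dollars.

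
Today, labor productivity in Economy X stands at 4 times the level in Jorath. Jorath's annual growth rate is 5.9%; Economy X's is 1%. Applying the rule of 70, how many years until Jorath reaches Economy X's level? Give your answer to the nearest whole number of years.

What matters is the difference: 4.9 pp.
Rule of 70 on the gap: the ratio halves every 70/4.9 ≈ 14.29 years.
A 4 times gap closes after 2 halvings: 2 × 14.29 ≈ 29 years.

≈ 29 years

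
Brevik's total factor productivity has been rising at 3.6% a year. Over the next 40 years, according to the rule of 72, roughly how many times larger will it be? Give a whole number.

At 3.6% one doubling takes ≈ 20.00 years; 40 years is 2 of them, so ×4.

≈ 4 times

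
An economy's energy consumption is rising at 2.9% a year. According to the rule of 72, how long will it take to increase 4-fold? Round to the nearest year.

One doubling takes 72/2.9 = 24.83 years.
4× is 2 doublings, so 2 × 24.83 ≈ 50 years.

approximately 50 years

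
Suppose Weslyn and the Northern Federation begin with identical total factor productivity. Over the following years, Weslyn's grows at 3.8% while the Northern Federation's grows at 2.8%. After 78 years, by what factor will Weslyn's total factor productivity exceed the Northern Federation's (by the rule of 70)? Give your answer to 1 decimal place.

Only the 1-point difference matters.
70/1 ≈ 70.00 years per doubling of the ratio; 78 years gives 1.11 doublings, so ≈ 2.2×.

roughly 2.2 times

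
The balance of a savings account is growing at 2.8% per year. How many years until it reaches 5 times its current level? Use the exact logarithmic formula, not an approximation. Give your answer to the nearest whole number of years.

t = ln(5) / ln(1 + 0.028) = 1.6094 / 0.027615 ≈ 58.28.
≈ 58 years.

58 years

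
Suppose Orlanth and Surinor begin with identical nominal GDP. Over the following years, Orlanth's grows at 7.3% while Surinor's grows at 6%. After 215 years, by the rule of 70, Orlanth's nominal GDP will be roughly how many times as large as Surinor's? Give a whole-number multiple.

≈ 16 times

Rate gap = 7.3% − 6% = 1.3 points.
The ratio doubles every 70/1.3 ≈ 53.85 years.
215/53.85 ≈ 3.99 doublings → ratio ≈ 2^3.99 ≈ 16.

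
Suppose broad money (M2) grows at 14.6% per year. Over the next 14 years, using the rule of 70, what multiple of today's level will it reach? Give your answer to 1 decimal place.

roughly 7.6 times

Doubles every ≈ 4.79 years (70/14.6).
14 years is 2.92 doublings; 2^2.92 ≈ 7.6×.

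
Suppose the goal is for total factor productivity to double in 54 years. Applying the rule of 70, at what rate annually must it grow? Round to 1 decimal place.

70 / 54 ≈ 1.30, so about 1.3% annually.

1.3% annually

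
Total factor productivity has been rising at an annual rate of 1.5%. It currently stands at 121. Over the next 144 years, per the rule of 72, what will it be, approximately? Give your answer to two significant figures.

about 970

It doubles every 72/1.5 ≈ 48.00 years, so 144 years is 3.00 doublings.
2^3.00 ≈ 8.00; 121 × 8.00 ≈ 970.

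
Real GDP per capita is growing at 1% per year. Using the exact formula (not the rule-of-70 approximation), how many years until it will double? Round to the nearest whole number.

t = ln(2) / ln(1 + 0.01) = 0.6931 / 0.009950 ≈ 69.66.
≈ 70 years.

70 years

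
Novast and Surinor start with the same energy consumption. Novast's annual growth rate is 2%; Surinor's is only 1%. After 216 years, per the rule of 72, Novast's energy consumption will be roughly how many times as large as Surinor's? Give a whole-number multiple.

roughly 8 times

Novast pulls ahead at 1 pp per year, so the ratio doubles every 72/1 ≈ 72.00 years.
In 216 years that's 3.00 doublings: 2^3.00 ≈ 8.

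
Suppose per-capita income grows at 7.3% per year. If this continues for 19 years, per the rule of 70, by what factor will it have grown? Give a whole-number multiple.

4 times

At 7.3% one doubling takes ≈ 9.59 years; 19 years is 2 of them, so ×4.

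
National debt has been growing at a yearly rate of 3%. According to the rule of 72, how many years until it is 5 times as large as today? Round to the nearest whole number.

56 years

At 3% it doubles every 72/3 ≈ 24.00 years.
Reaching 5× takes log₂(5) ≈ 2.32 doublings.
2.32 × 24.00 ≈ 56 years.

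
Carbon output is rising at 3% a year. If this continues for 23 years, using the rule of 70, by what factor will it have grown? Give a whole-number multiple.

around 2 times

At 3% one doubling takes ≈ 23.33 years; 23 years is 1 of them, so ×2.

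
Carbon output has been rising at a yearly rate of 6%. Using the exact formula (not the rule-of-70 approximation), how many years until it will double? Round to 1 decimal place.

11.9 years

t = ln(2) / ln(1 + 0.06) = 0.6931 / 0.058269 ≈ 11.89.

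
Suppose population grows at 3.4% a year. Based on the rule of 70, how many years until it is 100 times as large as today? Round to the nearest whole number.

At 3.4% it doubles every 70/3.4 ≈ 20.59 years.
Reaching 100× takes log₂(100) ≈ 6.64 doublings.
6.64 × 20.59 ≈ 137 years.

≈ 137 years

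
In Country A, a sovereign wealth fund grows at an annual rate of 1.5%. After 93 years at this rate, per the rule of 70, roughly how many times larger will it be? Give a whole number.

around 4 times

At 1.5% one doubling takes ≈ 46.67 years; 93 years is 2 of them, so ×4.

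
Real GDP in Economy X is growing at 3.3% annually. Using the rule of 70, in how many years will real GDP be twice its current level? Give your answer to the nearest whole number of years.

Doubling time ≈ 70 / 3.3 = 21.21 years.

roughly 21 years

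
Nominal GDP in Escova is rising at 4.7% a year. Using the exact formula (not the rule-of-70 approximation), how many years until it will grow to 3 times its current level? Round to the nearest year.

t = ln(3) / ln(1 + 0.047) = 1.0986 / 0.045929 ≈ 23.92.
≈ 24 years.

24 years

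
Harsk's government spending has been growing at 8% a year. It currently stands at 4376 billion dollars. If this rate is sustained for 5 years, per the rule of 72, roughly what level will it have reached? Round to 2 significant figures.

Doubling time ≈ 72/8 = 9.00 years.
5 years is 5/9.00 ≈ 0.56 doublings, a factor of 2^0.56 ≈ 1.47.
4376 × 1.47 ≈ 6400 billion dollars.

approximately 6400 billion dollars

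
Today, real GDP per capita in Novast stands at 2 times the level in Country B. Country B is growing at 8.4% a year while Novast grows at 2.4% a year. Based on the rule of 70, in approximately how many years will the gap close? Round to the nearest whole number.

What matters is the difference: 6 pp.
Rule of 70 on the gap: the ratio halves every 70/6 ≈ 11.67 years.
A 2 times gap closes after 1 halving: 1 × 11.67 ≈ 12 years.

roughly 12 years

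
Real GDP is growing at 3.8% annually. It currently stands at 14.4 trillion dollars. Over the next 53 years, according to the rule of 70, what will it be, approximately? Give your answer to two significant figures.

roughly 110 trillion dollars

Doubling time ≈ 70/3.8 = 18.42 years.
53 years is 53/18.42 ≈ 2.88 doublings, a factor of 2^2.88 ≈ 7.36.
14.4 × 7.36 ≈ 110 trillion dollars.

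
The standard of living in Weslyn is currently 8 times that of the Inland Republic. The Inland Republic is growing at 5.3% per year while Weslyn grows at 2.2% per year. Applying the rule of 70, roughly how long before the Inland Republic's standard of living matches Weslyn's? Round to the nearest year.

approximately 68 years

What matters is the difference: 3.1 pp.
Rule of 70 on the gap: the ratio halves every 70/3.1 ≈ 22.58 years.
An 8 times gap closes after 3 halvings: 3 × 22.58 ≈ 68 years.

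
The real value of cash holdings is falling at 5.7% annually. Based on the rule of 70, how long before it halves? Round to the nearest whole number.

The rule works in reverse for decay: 70/5.7 ≈ 12.28 years to halve.

≈ 12 years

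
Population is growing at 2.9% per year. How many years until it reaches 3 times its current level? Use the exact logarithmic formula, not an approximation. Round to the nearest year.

t = ln(3) / ln(1 + 0.029) = 1.0986 / 0.028587 ≈ 38.43.
≈ 38 years.

38 years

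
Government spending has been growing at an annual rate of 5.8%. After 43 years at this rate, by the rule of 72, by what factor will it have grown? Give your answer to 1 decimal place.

11.0 times

Doubles every ≈ 12.41 years (72/5.8).
43 years is 3.46 doublings; 2^3.46 ≈ 11.0×.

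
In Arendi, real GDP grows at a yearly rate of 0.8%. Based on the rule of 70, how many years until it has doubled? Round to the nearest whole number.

At 0.8%, doubling takes about 70/0.8 = 87.50 years.

about 88 years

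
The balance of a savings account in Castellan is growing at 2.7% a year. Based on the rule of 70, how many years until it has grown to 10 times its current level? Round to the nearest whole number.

At 2.7% it doubles every 70/2.7 ≈ 25.93 years.
10× is log₂ 10 ≈ 3.32 doublings, so ≈ 3.32 × 25.93 = 86 years.

86 years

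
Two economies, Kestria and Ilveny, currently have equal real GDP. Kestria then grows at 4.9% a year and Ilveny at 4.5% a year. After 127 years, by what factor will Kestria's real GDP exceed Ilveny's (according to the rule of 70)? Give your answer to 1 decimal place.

≈ 1.7 times

Rate gap = 4.9% − 4.5% = 0.4 points.
The ratio doubles every 70/0.4 ≈ 175.00 years.
127/175.00 ≈ 0.73 doublings → ratio ≈ 2^0.73 ≈ 1.7.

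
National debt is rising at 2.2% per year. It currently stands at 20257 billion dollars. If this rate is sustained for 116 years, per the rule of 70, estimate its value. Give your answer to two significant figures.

250000 billion dollars

It doubles every 70/2.2 ≈ 31.82 years, so 116 years is 3.65 doublings.
2^3.65 ≈ 12.55; 20257 × 12.55 ≈ 250000 billion dollars.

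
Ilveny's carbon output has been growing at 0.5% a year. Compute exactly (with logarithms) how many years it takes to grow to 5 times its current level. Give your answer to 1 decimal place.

t = ln(5) / ln(1 + 0.005) = 1.6094 / 0.004988 ≈ 322.65.

322.7 years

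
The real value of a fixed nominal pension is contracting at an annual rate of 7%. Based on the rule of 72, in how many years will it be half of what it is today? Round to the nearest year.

approximately 10 years

Falling at 7%, it halves about every 72/7 = 10.29 years.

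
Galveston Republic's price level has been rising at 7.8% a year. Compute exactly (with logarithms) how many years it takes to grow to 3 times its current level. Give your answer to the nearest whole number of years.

t = ln(3) / ln(1 + 0.078) = 1.0986 / 0.075107 ≈ 14.63.
≈ 15 years.

15 years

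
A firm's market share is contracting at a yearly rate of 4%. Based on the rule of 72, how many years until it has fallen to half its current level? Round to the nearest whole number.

≈ 18 years

The rule works in reverse for decay: 72/4 ≈ 18.00 years to halve.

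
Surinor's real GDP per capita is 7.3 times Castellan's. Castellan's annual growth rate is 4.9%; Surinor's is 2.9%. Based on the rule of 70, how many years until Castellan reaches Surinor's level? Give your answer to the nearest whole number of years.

roughly 100 years

The growth-rate gap is 4.9% − 2.9% = 2 percentage points.
So the ratio between them halves every 70/2 ≈ 35.00 years.
A 7.3 times gap takes log₂(7.3) ≈ 2.87 halvings to close: 2.87 × 35.00 ≈ 100 years.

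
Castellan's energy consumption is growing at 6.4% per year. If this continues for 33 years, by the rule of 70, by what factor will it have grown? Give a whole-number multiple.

70/6.4 ≈ 10.94 years per doubling.
33 years fits 3 doublings: 2^3 = 8.

around 8 times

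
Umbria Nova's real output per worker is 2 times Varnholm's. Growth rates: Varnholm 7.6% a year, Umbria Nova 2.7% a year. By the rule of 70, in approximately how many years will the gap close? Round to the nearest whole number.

approximately 14 years

Varnholm gains on Umbria Nova at 7.6% − 2.7% = 4.9 points a year.
At that relative rate the gap halves every 70/4.9 ≈ 14.29 years.
A 2 times gap closes after 1 halving: 1 × 14.29 ≈ 14 years.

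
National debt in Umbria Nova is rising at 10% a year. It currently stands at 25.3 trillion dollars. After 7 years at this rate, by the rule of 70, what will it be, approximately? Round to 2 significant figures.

51 trillion dollars

Doubling time ≈ 70/10 = 7.00 years.
7 years is 7/7.00 ≈ 1.00 doublings, a factor of 2^1.00 ≈ 2.00.
25.3 × 2.00 ≈ 51 trillion dollars.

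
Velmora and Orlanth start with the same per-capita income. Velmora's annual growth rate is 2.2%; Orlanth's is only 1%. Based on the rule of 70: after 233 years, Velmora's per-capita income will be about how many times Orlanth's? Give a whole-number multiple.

16 times

Only the 1.2-point difference matters.
70/1.2 ≈ 58.33 years per doubling of the ratio; 233 years gives 3.99 doublings, so ≈ 16×.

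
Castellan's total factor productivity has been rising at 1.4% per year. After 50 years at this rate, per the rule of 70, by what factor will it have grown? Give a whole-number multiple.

At 1.4% one doubling takes ≈ 50.00 years; 50 years is 1 of them, so ×2.

around 2 times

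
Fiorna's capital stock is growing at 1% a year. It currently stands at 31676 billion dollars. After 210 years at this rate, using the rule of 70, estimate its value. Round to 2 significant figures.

around 250000 billion dollars

It doubles every 70/1 ≈ 70.00 years, so 210 years is 3.00 doublings.
2^3.00 ≈ 8.00; 31676 × 8.00 ≈ 250000 billion dollars.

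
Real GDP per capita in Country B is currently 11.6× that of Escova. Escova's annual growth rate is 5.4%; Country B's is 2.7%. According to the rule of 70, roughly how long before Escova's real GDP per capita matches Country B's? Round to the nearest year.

Escova gains on Country B at 5.4% − 2.7% = 2.7 points a year.
At that relative rate the gap halves every 70/2.7 ≈ 25.93 years.
An 11.6× gap takes log₂(11.6) ≈ 3.54 halvings to close: 3.54 × 25.93 ≈ 92 years.

roughly 92 years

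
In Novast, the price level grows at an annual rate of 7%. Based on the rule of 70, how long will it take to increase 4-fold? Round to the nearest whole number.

One doubling takes 70/7 = 10.00 years.
4 = 2^2, so 2 doublings → 20 years.

20 years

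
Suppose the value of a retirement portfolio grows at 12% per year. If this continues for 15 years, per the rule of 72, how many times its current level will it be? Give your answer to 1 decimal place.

Doubles every ≈ 6.00 years (72/12).
15 years is 2.50 doublings; 2^2.50 ≈ 5.7×.

around 5.7 times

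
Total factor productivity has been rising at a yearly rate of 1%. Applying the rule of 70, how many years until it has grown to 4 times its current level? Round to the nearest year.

At 1% it doubles every 70/1 ≈ 70.00 years.
4 = 2^2, so 2 doublings → 140 years.

approximately 140 years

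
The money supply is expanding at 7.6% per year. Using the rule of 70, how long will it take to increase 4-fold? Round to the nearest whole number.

One doubling takes 70/7.6 = 9.21 years.
4× is 2 doublings, so 2 × 9.21 ≈ 18 years.

18 years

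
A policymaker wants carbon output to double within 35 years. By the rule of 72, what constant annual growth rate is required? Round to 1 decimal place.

72 / 35 ≈ 2.06, so about 2.1% annually.

approximately 2.1%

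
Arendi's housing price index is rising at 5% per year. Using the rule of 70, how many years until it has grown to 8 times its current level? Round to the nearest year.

≈ 42 years

Doubling time ≈ 70/5 = 14.00 years.
8 = 2^3, so 3 doublings → 42 years.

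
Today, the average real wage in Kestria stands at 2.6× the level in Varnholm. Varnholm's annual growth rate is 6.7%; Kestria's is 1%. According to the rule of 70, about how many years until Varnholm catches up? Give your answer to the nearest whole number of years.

What matters is the difference: 5.7 pp.
Rule of 70 on the gap: the ratio halves every 70/5.7 ≈ 12.28 years.
A 2.6× gap takes log₂(2.6) ≈ 1.38 halvings to close: 1.38 × 12.28 ≈ 17 years.

about 17 years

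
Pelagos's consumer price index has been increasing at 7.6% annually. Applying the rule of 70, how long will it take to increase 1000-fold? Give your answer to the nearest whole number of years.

Doubling time ≈ 70/7.6 = 9.21 years.
1000× is log₂ 1000 ≈ 9.97 doublings, so ≈ 9.97 × 9.21 = 92 years.

roughly 92 years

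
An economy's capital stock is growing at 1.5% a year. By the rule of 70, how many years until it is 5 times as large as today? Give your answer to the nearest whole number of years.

around 108 years

At 1.5% it doubles every 70/1.5 ≈ 46.67 years.
5× is log₂ 5 ≈ 2.32 doublings, so ≈ 2.32 × 46.67 = 108 years.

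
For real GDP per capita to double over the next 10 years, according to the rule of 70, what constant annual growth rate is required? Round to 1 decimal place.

70 / 10 ≈ 7.00, so about 7.0% annually.

7.0%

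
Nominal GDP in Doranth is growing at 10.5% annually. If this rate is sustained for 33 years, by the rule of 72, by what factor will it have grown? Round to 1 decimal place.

Doubling time ≈ 72/10.5 = 6.86 years.
33 years / 6.86 ≈ 4.81 doublings → factor 2^4.81 ≈ 28.1.

roughly 28.1 times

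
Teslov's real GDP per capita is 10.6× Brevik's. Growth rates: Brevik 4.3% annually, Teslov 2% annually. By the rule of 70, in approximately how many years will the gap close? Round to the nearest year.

roughly 104 years

Brevik gains on Teslov at 4.3% − 2% = 2.3 points a year.
At that relative rate the gap halves every 70/2.3 ≈ 30.43 years.
A 10.6× gap takes log₂(10.6) ≈ 3.41 halvings to close: 3.41 × 30.43 ≈ 104 years.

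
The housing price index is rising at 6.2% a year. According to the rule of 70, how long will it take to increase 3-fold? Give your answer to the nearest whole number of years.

≈ 18 years

Doubling time ≈ 70/6.2 = 11.29 years.
Reaching 3× takes log₂(3) ≈ 1.58 doublings.
1.58 × 11.29 ≈ 18 years.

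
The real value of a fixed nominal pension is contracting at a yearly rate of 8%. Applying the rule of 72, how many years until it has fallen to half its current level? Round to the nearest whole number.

about 9 years

The rule works in reverse for decay: 72/8 ≈ 9.00 years to halve.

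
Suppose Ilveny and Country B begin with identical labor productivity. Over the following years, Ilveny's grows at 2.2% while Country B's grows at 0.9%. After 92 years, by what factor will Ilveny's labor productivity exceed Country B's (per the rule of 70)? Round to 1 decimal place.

Ilveny pulls ahead at 1.3 pp per year, so the ratio doubles every 70/1.3 ≈ 53.85 years.
In 92 years that's 1.71 doublings: 2^1.71 ≈ 3.3.

about 3.3 times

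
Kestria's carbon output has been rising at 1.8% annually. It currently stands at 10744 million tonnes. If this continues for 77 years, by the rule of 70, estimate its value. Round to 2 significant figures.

42000 million tonnes

Doubling time ≈ 70/1.8 = 38.89 years.
77 years is 77/38.89 ≈ 1.98 doublings, a factor of 2^1.98 ≈ 3.94.
10744 × 3.94 ≈ 42000 million tonnes.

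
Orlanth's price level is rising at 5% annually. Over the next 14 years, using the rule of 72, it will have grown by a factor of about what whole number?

roughly 2 times

At 5% one doubling takes ≈ 14.40 years; 14 years is 1 of them, so ×2.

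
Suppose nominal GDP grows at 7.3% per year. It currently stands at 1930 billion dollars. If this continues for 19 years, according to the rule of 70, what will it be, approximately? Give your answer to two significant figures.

It doubles every 70/7.3 ≈ 9.59 years, so 19 years is 1.98 doublings.
2^1.98 ≈ 3.94; 1930 × 3.94 ≈ 7600 billion dollars.

approximately 7600 billion dollars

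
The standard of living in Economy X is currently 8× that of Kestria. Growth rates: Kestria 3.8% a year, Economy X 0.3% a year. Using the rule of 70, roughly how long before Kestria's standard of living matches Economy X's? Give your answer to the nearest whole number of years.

≈ 60 years

What matters is the difference: 3.5 pp.
Rule of 70 on the gap: the ratio halves every 70/3.5 ≈ 20.00 years.
An 8× gap closes after 3 halvings: 3 × 20.00 ≈ 60 years.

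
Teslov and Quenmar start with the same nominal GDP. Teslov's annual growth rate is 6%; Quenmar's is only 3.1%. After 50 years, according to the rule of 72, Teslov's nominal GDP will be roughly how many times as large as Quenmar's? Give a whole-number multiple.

Teslov pulls ahead at 2.9 pp per year, so the ratio doubles every 72/2.9 ≈ 24.83 years.
In 50 years that's 2.01 doublings: 2^2.01 ≈ 4.

≈ 4 times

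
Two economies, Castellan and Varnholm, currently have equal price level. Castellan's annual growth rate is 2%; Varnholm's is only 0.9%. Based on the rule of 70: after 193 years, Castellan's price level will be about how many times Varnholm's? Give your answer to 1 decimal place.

8.2 times

Rate gap = 2% − 0.9% = 1.1 points.
The ratio doubles every 70/1.1 ≈ 63.64 years.
193/63.64 ≈ 3.03 doublings → ratio ≈ 2^3.03 ≈ 8.2.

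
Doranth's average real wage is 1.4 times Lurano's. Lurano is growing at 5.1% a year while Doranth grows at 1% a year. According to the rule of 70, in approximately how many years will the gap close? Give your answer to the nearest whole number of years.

What matters is the difference: 4.1 pp.
Rule of 70 on the gap: the ratio halves every 70/4.1 ≈ 17.07 years.
A 1.4 times gap takes log₂(1.4) ≈ 0.49 halvings to close: 0.49 × 17.07 ≈ 8 years.

roughly 8 years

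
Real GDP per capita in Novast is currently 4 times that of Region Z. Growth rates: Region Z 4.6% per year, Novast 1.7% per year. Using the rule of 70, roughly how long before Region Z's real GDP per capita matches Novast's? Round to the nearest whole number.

≈ 48 years

What matters is the difference: 2.9 pp.
Rule of 70 on the gap: the ratio halves every 70/2.9 ≈ 24.14 years.
A 4 times gap closes after 2 halvings: 2 × 24.14 ≈ 48 years.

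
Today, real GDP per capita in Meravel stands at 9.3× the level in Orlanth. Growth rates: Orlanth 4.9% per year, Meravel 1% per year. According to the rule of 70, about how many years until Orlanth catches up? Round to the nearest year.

≈ 58 years

What matters is the difference: 3.9 pp.
Rule of 70 on the gap: the ratio halves every 70/3.9 ≈ 17.95 years.
A 9.3× gap takes log₂(9.3) ≈ 3.22 halvings to close: 3.22 × 17.95 ≈ 58 years.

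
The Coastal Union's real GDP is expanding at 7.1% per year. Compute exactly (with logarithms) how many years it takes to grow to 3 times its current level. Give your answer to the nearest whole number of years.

t = ln(3) / ln(1 + 0.071) = 1.0986 / 0.068593 ≈ 16.02.
≈ 16 years.

16 years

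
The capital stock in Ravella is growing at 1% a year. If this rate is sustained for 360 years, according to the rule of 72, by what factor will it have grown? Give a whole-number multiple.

roughly 32 times

72/1 ≈ 72.00 years per doubling.
360 years fits 5 doublings: 2^5 = 32.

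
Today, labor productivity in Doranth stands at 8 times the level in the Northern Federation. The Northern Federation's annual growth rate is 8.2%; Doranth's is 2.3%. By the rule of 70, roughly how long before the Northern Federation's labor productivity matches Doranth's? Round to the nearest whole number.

≈ 36 years

What matters is the difference: 5.9 pp.
Rule of 70 on the gap: the ratio halves every 70/5.9 ≈ 11.86 years.
An 8 times gap closes after 3 halvings: 3 × 11.86 ≈ 36 years.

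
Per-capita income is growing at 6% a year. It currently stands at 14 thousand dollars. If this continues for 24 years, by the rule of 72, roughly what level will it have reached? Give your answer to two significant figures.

around 56 thousand dollars

Doubling time ≈ 72/6 = 12.00 years.
24 years is 24/12.00 ≈ 2.00 doublings, a factor of 2^2.00 ≈ 4.00.
14 × 4.00 ≈ 56 thousand dollars.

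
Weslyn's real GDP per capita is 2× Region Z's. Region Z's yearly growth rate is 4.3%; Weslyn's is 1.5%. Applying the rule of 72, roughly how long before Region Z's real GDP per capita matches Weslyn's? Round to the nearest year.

What matters is the difference: 2.8 pp.
Rule of 72 on the gap: the ratio halves every 72/2.8 ≈ 25.71 years.
A 2× gap closes after 1 halving: 1 × 25.71 ≈ 26 years.

approximately 26 years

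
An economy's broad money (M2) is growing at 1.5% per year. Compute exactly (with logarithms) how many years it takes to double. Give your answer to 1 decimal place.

46.6 years

t = ln(2) / ln(1 + 0.015) = 0.6931 / 0.014889 ≈ 46.55.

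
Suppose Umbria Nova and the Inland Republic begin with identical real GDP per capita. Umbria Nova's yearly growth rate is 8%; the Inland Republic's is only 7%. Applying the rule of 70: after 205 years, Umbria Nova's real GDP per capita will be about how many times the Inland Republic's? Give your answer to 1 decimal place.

Rate gap = 8% − 7% = 1 point.
The ratio doubles every 70/1 ≈ 70.00 years.
205/70.00 ≈ 2.93 doublings → ratio ≈ 2^2.93 ≈ 7.6.

roughly 7.6 times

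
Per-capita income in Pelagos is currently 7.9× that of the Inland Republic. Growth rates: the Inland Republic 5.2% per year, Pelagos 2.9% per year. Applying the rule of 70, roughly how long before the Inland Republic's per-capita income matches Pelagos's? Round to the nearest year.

the Inland Republic gains on Pelagos at 5.2% − 2.9% = 2.3 points a year.
At that relative rate the gap halves every 70/2.3 ≈ 30.43 years.
A 7.9× gap takes log₂(7.9) ≈ 2.98 halvings to close: 2.98 × 30.43 ≈ 91 years.

≈ 91 years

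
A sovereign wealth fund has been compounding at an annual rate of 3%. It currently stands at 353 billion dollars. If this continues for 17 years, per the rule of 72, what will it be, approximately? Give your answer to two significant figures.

It doubles every 72/3 ≈ 24.00 years, so 17 years is 0.71 doublings.
2^0.71 ≈ 1.64; 353 × 1.64 ≈ 580 billion dollars.

≈ 580 billion dollars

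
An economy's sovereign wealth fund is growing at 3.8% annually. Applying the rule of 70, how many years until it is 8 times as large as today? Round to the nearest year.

Doubling time ≈ 70/3.8 = 18.42 years.
8 = 2^3, so 3 doublings → 55 years.

around 55 years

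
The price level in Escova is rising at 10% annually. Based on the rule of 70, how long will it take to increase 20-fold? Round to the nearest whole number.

approximately 30 years

Doubling time ≈ 70/10 = 7.00 years.
Reaching 20× takes log₂(20) ≈ 4.32 doublings.
4.32 × 7.00 ≈ 30 years.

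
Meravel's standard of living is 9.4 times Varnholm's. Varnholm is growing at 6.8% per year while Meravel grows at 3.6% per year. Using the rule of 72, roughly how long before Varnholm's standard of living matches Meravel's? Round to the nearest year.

around 73 years

What matters is the difference: 3.2 pp.
Rule of 72 on the gap: the ratio halves every 72/3.2 ≈ 22.50 years.
A 9.4 times gap takes log₂(9.4) ≈ 3.23 halvings to close: 3.23 × 22.50 ≈ 73 years.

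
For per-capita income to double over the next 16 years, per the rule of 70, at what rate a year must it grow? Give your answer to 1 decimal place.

70 / 16 ≈ 4.38, so about 4.4% a year.

about 4.4%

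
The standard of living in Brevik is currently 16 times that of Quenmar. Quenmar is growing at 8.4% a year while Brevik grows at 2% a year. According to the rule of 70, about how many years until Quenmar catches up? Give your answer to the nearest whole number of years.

Quenmar gains on Brevik at 8.4% − 2% = 6.4 points a year.
At that relative rate the gap halves every 70/6.4 ≈ 10.94 years.
A 16 times gap closes after 4 halvings: 4 × 10.94 ≈ 44 years.

approximately 44 years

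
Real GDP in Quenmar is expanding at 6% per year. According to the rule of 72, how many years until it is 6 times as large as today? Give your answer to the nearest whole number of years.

One doubling takes 72/6 = 12.00 years.
6× is log₂ 6 ≈ 2.58 doublings, so ≈ 2.58 × 12.00 = 31 years.

roughly 31 years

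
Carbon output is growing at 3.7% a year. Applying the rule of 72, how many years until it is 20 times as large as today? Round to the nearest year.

Doubling time ≈ 72/3.7 = 19.46 years.
Reaching 20× takes log₂(20) ≈ 4.32 doublings.
4.32 × 19.46 ≈ 84 years.

≈ 84 years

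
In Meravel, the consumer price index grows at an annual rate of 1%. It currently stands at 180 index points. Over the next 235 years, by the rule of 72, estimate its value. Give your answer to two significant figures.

It doubles every 72/1 ≈ 72.00 years, so 235 years is 3.26 doublings.
2^3.26 ≈ 9.58; 180 × 9.58 ≈ 1700 index points.

about 1700 index points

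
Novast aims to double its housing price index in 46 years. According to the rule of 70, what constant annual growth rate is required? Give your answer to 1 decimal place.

about 1.5%

70 / 46 ≈ 1.52, so about 1.5% annually.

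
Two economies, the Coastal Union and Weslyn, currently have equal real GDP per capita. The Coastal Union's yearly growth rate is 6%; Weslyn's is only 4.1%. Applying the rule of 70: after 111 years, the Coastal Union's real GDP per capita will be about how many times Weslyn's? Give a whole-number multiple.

around 8 times

Rate gap = 6% − 4.1% = 1.9 points.
The ratio doubles every 70/1.9 ≈ 36.84 years.
111/36.84 ≈ 3.01 doublings → ratio ≈ 2^3.01 ≈ 8.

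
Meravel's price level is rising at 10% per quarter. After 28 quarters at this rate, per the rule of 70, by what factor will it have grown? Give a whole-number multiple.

approximately 16 times

Doubling time ≈ 70/10 = 7.00 quarters.
28/7.00 ≈ 4 doublings, so about 2^4 = 16×.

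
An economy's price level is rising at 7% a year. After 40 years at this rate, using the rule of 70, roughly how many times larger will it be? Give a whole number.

roughly 16 times

Doubling time ≈ 70/7 = 10.00 years.
40/10.00 ≈ 4 doublings, so about 2^4 = 16×.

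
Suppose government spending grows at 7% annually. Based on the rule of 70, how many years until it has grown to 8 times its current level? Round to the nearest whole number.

At 7% it doubles every 70/7 ≈ 10.00 years.
Getting to 8× needs 3 doublings: 3 × 10.00 ≈ 30 years.

roughly 30 years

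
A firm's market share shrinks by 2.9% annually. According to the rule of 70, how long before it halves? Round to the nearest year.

around 24 years

The rule works in reverse for decay: 70/2.9 ≈ 24.14 years to halve.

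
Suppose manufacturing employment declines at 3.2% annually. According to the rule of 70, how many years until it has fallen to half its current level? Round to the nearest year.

roughly 22 years

The rule works in reverse for decay: 70/3.2 ≈ 21.88 years to halve.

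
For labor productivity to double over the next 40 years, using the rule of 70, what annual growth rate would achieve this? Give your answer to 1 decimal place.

70 / 40 ≈ 1.75, so about 1.8% annually.

≈ 1.8% annually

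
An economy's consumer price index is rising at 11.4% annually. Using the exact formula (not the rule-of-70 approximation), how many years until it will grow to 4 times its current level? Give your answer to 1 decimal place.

t = ln(4) / ln(1 + 0.114) = 1.3863 / 0.107957 ≈ 12.84.

12.8 years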